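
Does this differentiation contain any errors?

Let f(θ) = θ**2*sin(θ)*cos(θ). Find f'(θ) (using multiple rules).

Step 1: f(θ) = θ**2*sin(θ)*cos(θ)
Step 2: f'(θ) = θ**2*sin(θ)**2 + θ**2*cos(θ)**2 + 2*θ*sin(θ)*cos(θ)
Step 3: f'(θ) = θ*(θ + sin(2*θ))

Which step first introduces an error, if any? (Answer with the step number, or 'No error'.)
Step 2

Step 2 is incorrect due to a sign flip.
The step shows: θ**2*sin(θ)**2 + θ**2*cos(θ)**2 + 2*θ*sin(θ)*cos(θ)
The correct value should be: -θ**2*sin(θ)**2 + θ**2*cos(θ)**2 + 2*θ*sin(θ)*cos(θ)

Explanation: The sign of one term was flipped: the term -θ**2*sin(θ)**2 was incorrectly written as θ**2*sin(θ)**2
The later steps are derived from this incorrect expression, so the error originates in Step 2.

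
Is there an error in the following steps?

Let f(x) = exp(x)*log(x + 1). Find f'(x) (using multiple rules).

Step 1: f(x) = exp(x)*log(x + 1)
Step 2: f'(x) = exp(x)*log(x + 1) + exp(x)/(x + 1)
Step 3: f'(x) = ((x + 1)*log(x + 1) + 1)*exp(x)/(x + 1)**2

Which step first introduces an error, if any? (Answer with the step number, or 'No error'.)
Step 3

Step 3 is incorrect due to a wrong exponent.
The step shows: ((x + 1)*log(x + 1) + 1)*exp(x)/(x + 1)**2
The correct value should be: ((x + 1)*log(x + 1) + 1)*exp(x)/(x + 1)

Explanation: The exponent -1 on x + 1 was incorrectly written as -2: the term ((x + 1)*log(x + 1) + 1)*exp(x)/(x + 1) was incorrectly written as ((x + 1)*log(x + 1) + 1)*exp(x)/(x + 1)**2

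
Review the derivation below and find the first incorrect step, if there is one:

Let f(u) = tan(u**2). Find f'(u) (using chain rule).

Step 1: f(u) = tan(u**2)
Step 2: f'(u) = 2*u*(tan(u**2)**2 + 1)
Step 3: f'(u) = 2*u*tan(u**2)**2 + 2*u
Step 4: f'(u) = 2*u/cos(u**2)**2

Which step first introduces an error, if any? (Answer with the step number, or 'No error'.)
No error

All steps in this derivation are correct.
The final answer f'(u) = 2*u/cos(u**2)**2 is valid.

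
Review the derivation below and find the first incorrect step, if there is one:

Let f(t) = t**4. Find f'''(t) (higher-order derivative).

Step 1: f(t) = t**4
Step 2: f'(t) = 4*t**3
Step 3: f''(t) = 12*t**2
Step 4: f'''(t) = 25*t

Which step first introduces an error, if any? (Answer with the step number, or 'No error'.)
Step 4

Step 4 is incorrect due to a wrong coefficient.
The step shows: 25*t
The correct value should be: 24*t

Explanation: The coefficient 24 was incorrectly written as 25: the term 24*t was incorrectly written as 25*t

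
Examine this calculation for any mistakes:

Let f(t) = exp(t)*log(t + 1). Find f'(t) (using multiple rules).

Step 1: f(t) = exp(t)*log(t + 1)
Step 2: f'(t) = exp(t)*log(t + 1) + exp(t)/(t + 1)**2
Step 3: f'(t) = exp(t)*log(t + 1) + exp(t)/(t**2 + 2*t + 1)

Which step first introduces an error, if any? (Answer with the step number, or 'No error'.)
Step 2

Step 2 is incorrect due to a wrong exponent.
The step shows: exp(t)*log(t + 1) + exp(t)/(t + 1)**2
The correct value should be: exp(t)*log(t + 1) + exp(t)/(t + 1)

Explanation: The exponent -1 on t + 1 was incorrectly written as -2: the term exp(t)/(t + 1) was incorrectly written as exp(t)/(t + 1)**2
The later steps are derived from this incorrect expression, so the error originates in Step 2.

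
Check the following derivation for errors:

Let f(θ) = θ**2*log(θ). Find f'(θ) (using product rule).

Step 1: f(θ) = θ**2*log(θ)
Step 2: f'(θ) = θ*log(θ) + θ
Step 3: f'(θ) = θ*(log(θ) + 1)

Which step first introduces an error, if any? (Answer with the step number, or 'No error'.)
Step 2

Step 2 is incorrect due to a wrong coefficient.
The step shows: θ*log(θ) + θ
The correct value should be: 2*θ*log(θ) + θ

Explanation: The coefficient 2 was incorrectly written as 1: the term 2*θ*log(θ) was incorrectly written as θ*log(θ)
The later steps are derived from this incorrect expression, so the error originates in Step 2.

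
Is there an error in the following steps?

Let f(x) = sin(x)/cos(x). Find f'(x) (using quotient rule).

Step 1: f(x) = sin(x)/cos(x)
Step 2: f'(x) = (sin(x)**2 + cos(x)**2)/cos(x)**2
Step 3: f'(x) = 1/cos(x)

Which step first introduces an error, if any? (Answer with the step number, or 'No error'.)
Step 3

Step 3 is incorrect due to a wrong exponent.
The step shows: 1/cos(x)
The correct value should be: cos(x)**(-2)

Explanation: The exponent -2 on cos(x) was incorrectly written as -1: the term cos(x)**(-2) was incorrectly written as 1/cos(x)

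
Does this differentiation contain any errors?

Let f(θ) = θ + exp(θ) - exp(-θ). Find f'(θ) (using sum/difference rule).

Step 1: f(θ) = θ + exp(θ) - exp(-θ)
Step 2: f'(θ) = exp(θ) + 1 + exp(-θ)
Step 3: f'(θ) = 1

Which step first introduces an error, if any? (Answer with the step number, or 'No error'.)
Step 3

Step 3 is incorrect due to a dropped term.
The step shows: 1
The correct value should be: 2*cosh(θ) + 1

Explanation: A term was dropped: the term 2*cosh(θ) was incorrectly omitted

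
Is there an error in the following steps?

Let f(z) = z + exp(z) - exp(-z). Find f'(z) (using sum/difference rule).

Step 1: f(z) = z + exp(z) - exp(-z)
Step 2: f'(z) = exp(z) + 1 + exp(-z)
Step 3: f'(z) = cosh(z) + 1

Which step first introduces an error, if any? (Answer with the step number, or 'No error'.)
Step 3

Step 3 is incorrect due to a wrong coefficient.
The step shows: cosh(z) + 1
The correct value should be: 2*cosh(z) + 1

Explanation: The coefficient 2 was incorrectly written as 1: the term 2*cosh(z) was incorrectly written as cosh(z)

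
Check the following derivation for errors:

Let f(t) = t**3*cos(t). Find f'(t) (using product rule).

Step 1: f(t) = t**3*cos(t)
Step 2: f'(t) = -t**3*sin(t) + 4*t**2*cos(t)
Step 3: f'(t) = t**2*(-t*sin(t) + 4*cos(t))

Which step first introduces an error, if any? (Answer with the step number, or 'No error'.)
Step 2

Step 2 is incorrect due to a wrong coefficient.
The step shows: -t**3*sin(t) + 4*t**2*cos(t)
The correct value should be: -t**3*sin(t) + 3*t**2*cos(t)

Explanation: The coefficient 3 was incorrectly written as 4: the term 3*t**2*cos(t) was incorrectly written as 4*t**2*cos(t)
The later steps are derived from this incorrect expression, so the error originates in Step 2.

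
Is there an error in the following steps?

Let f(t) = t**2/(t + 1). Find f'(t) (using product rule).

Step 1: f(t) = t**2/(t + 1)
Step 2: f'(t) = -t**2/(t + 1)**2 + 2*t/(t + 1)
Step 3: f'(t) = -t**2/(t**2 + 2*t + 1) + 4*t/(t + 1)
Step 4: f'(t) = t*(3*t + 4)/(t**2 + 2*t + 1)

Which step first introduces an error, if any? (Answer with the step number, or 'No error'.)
Step 3

Step 3 is incorrect due to a wrong coefficient.
The step shows: -t**2/(t**2 + 2*t + 1) + 4*t/(t + 1)
The correct value should be: -t**2/(t**2 + 2*t + 1) + 2*t/(t + 1)

Explanation: The coefficient 2 was incorrectly written as 4: the term 2*t/(t + 1) was incorrectly written as 4*t/(t + 1)
The later steps are derived from this incorrect expression, so the error originates in Step 3.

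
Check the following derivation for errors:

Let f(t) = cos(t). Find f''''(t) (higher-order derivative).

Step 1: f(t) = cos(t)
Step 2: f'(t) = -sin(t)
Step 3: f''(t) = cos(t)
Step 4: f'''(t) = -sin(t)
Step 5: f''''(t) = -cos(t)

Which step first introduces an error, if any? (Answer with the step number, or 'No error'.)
Step 3

Step 3 is incorrect due to a sign flip.
The step shows: cos(t)
The correct value should be: -cos(t)

Explanation: The sign of the whole expression was flipped: the term -cos(t) was incorrectly written as cos(t)
The later steps are derived from this incorrect expression, so the error originates in Step 3.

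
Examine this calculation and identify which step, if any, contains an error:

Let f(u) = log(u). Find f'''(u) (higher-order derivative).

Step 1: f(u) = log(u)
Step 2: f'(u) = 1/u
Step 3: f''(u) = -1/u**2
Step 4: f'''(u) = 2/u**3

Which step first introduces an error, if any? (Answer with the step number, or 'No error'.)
No error

All steps in this derivation are correct.
The final answer f'''(u) = 2/u**3 is valid.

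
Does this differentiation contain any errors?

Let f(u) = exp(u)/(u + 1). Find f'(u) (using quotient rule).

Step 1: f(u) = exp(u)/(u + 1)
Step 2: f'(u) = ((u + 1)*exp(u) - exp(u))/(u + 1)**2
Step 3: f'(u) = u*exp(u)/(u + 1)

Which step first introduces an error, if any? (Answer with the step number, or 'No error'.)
Step 3

Step 3 is incorrect due to a wrong exponent.
The step shows: u*exp(u)/(u + 1)
The correct value should be: u*exp(u)/(u + 1)**2

Explanation: The exponent -2 on u + 1 was incorrectly written as -1: the term u*exp(u)/(u + 1)**2 was incorrectly written as u*exp(u)/(u + 1)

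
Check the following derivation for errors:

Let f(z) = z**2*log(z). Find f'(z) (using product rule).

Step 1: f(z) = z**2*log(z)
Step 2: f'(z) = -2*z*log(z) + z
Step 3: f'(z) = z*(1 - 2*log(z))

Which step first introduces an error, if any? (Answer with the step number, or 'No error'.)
Step 2

Step 2 is incorrect due to a sign flip.
The step shows: -2*z*log(z) + z
The correct value should be: 2*z*log(z) + z

Explanation: The sign of one term was flipped: the term 2*z*log(z) was incorrectly written as -2*z*log(z)
The later steps are derived from this incorrect expression, so the error originates in Step 2.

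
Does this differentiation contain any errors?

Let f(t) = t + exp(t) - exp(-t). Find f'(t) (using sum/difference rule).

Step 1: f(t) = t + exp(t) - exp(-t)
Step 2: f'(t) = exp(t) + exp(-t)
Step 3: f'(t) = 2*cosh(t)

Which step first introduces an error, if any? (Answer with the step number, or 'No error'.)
Step 2

Step 2 is incorrect due to a dropped term.
The step shows: exp(t) + exp(-t)
The correct value should be: exp(t) + 1 + exp(-t)

Explanation: A term was dropped: the term 1 was incorrectly omitted
The later steps are derived from this incorrect expression, so the error originates in Step 2.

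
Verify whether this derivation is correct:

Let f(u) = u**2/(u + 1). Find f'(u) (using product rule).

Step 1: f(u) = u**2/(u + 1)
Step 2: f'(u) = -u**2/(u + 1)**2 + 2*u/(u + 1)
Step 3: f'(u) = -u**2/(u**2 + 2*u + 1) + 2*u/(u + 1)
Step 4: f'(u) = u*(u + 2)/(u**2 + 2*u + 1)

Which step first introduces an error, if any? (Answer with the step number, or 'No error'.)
No error

All steps in this derivation are correct.
The final answer f'(u) = u*(u + 2)/(u**2 + 2*u + 1) is valid.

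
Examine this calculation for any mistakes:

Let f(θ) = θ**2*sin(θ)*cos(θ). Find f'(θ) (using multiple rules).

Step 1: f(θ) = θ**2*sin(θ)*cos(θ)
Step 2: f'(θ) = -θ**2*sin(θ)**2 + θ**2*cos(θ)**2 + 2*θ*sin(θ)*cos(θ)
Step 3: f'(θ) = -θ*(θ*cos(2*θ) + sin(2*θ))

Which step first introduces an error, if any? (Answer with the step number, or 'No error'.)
Step 3

Step 3 is incorrect due to a sign flip.
The step shows: -θ*(θ*cos(2*θ) + sin(2*θ))
The correct value should be: θ*(θ*cos(2*θ) + sin(2*θ))

Explanation: The sign of the whole expression was flipped: the term θ*(θ*cos(2*θ) + sin(2*θ)) was incorrectly written as -θ*(θ*cos(2*θ) + sin(2*θ))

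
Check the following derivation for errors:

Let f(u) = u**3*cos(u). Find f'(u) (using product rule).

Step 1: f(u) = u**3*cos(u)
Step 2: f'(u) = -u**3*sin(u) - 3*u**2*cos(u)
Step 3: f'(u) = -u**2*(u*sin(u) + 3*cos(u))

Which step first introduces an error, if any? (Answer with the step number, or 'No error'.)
Step 2

Step 2 is incorrect due to a sign flip.
The step shows: -u**3*sin(u) - 3*u**2*cos(u)
The correct value should be: -u**3*sin(u) + 3*u**2*cos(u)

Explanation: The sign of one term was flipped: the term 3*u**2*cos(u) was incorrectly written as -3*u**2*cos(u)
The later steps are derived from this incorrect expression, so the error originates in Step 2.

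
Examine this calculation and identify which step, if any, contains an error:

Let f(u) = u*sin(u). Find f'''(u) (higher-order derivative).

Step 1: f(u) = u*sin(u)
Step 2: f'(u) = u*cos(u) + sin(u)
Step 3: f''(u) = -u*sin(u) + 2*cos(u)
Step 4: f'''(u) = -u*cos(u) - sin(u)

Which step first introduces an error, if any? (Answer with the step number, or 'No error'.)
Step 4

Step 4 is incorrect due to a wrong coefficient.
The step shows: -u*cos(u) - sin(u)
The correct value should be: -u*cos(u) - 3*sin(u)

Explanation: The coefficient -3 was incorrectly written as -1: the term -3*sin(u) was incorrectly written as -sin(u)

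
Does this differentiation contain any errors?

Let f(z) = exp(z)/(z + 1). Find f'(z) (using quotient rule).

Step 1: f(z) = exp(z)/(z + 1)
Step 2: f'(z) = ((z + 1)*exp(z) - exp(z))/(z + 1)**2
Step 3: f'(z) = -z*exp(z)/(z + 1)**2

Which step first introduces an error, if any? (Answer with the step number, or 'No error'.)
Step 3

Step 3 is incorrect due to a sign flip.
The step shows: -z*exp(z)/(z + 1)**2
The correct value should be: z*exp(z)/(z + 1)**2

Explanation: The sign of the whole expression was flipped: the term z*exp(z)/(z + 1)**2 was incorrectly written as -z*exp(z)/(z + 1)**2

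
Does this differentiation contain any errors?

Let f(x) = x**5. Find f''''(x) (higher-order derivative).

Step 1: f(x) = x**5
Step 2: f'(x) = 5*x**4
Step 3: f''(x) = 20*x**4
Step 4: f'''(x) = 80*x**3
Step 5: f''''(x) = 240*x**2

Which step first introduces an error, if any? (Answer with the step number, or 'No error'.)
Step 3

Step 3 is incorrect due to a wrong exponent.
The step shows: 20*x**4
The correct value should be: 20*x**3

Explanation: The exponent 3 on x was incorrectly written as 4: the term 20*x**3 was incorrectly written as 20*x**4
The later steps are derived from this incorrect expression, so the error originates in Step 3.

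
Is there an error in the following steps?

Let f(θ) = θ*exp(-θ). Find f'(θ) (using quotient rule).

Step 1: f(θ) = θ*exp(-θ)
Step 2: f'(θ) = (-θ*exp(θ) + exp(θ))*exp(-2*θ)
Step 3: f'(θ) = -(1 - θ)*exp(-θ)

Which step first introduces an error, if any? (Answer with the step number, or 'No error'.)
Step 3

Step 3 is incorrect due to a sign flip.
The step shows: -(1 - θ)*exp(-θ)
The correct value should be: (1 - θ)*exp(-θ)

Explanation: The sign of the whole expression was flipped: the term (1 - θ)*exp(-θ) was incorrectly written as -(1 - θ)*exp(-θ)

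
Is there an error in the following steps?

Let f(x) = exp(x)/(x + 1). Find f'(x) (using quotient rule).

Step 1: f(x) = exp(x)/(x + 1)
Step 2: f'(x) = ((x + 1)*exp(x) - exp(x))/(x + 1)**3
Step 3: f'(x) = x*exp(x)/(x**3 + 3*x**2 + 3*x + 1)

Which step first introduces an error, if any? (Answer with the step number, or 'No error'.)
Step 2

Step 2 is incorrect due to a wrong exponent.
The step shows: ((x + 1)*exp(x) - exp(x))/(x + 1)**3
The correct value should be: ((x + 1)*exp(x) - exp(x))/(x + 1)**2

Explanation: The exponent -2 on x + 1 was incorrectly written as -3: the term ((x + 1)*exp(x) - exp(x))/(x + 1)**2 was incorrectly written as ((x + 1)*exp(x) - exp(x))/(x + 1)**3
The later steps are derived from this incorrect expression, so the error originates in Step 2.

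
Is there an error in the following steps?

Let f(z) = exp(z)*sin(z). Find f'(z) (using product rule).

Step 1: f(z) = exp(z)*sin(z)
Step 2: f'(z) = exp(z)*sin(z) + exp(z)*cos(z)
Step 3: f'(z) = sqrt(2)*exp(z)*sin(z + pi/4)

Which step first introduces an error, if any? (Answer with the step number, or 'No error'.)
No error

All steps in this derivation are correct.
The final answer f'(z) = sqrt(2)*exp(z)*sin(z + pi/4) is valid.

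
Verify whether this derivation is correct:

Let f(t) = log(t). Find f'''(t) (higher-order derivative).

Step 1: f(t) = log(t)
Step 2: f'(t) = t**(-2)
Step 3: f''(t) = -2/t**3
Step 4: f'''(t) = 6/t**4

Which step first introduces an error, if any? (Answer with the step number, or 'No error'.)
Step 2

Step 2 is incorrect due to a wrong exponent.
The step shows: t**(-2)
The correct value should be: 1/t

Explanation: The exponent -1 on t was incorrectly written as -2: the term 1/t was incorrectly written as t**(-2)
The later steps are derived from this incorrect expression, so the error originates in Step 2.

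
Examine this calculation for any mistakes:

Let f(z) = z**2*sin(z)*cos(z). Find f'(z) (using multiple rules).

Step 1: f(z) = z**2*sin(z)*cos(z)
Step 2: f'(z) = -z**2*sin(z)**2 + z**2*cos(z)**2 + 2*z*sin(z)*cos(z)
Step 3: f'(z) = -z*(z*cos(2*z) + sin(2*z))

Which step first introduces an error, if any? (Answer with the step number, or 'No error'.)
Step 3

Step 3 is incorrect due to a sign flip.
The step shows: -z*(z*cos(2*z) + sin(2*z))
The correct value should be: z*(z*cos(2*z) + sin(2*z))

Explanation: The sign of the whole expression was flipped: the term z*(z*cos(2*z) + sin(2*z)) was incorrectly written as -z*(z*cos(2*z) + sin(2*z))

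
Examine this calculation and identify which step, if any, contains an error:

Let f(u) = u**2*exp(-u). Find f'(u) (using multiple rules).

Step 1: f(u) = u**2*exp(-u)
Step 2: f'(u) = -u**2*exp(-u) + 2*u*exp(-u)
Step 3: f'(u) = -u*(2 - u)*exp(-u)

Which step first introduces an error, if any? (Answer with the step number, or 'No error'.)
Step 3

Step 3 is incorrect due to a sign flip.
The step shows: -u*(2 - u)*exp(-u)
The correct value should be: u*(2 - u)*exp(-u)

Explanation: The sign of the whole expression was flipped: the term u*(2 - u)*exp(-u) was incorrectly written as -u*(2 - u)*exp(-u)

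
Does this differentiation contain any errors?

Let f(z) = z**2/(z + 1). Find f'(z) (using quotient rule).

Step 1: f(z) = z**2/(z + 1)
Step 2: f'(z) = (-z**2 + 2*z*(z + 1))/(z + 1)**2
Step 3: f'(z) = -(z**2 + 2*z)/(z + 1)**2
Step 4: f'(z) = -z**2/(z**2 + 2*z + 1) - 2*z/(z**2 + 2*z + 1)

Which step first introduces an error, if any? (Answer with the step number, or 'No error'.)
Step 3

Step 3 is incorrect due to a sign flip.
The step shows: -(z**2 + 2*z)/(z + 1)**2
The correct value should be: (z**2 + 2*z)/(z + 1)**2

Explanation: The sign of the whole expression was flipped: the term (z**2 + 2*z)/(z + 1)**2 was incorrectly written as -(z**2 + 2*z)/(z + 1)**2
The later steps are derived from this incorrect expression, so the error originates in Step 3.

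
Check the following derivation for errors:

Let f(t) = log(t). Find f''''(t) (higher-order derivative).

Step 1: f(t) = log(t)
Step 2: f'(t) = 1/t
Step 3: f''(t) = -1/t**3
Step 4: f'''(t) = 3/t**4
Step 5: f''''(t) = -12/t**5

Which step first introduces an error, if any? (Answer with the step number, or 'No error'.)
Step 3

Step 3 is incorrect due to a wrong exponent.
The step shows: -1/t**3
The correct value should be: -1/t**2

Explanation: The exponent -2 on t was incorrectly written as -3: the term -1/t**2 was incorrectly written as -1/t**3
The later steps are derived from this incorrect expression, so the error originates in Step 3.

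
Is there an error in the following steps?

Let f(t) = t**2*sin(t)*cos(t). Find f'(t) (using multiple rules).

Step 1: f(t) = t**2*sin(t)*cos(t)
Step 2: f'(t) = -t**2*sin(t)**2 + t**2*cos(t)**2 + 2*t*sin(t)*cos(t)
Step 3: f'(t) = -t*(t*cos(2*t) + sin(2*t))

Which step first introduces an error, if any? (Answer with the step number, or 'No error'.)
Step 3

Step 3 is incorrect due to a sign flip.
The step shows: -t*(t*cos(2*t) + sin(2*t))
The correct value should be: t*(t*cos(2*t) + sin(2*t))

Explanation: The sign of the whole expression was flipped: the term t*(t*cos(2*t) + sin(2*t)) was incorrectly written as -t*(t*cos(2*t) + sin(2*t))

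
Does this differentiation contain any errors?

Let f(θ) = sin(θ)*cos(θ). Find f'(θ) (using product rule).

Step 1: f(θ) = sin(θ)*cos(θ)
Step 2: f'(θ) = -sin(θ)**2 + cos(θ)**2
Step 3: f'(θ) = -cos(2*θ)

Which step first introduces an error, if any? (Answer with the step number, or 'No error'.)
Step 3

Step 3 is incorrect due to a sign flip.
The step shows: -cos(2*θ)
The correct value should be: cos(2*θ)

Explanation: The sign of the whole expression was flipped: the term cos(2*θ) was incorrectly written as -cos(2*θ)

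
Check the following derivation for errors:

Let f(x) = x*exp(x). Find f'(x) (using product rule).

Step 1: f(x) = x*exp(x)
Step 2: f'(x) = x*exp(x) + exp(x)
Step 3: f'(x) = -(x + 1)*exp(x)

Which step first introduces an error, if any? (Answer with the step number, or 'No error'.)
Step 3

Step 3 is incorrect due to a sign flip.
The step shows: -(x + 1)*exp(x)
The correct value should be: (x + 1)*exp(x)

Explanation: The sign of the whole expression was flipped: the term (x + 1)*exp(x) was incorrectly written as -(x + 1)*exp(x)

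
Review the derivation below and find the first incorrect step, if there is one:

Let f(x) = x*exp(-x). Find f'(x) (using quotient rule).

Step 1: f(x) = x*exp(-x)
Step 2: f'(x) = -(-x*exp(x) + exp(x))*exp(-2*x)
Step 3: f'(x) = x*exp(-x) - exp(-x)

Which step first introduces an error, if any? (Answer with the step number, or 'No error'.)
Step 2

Step 2 is incorrect due to a sign flip.
The step shows: -(-x*exp(x) + exp(x))*exp(-2*x)
The correct value should be: (-x*exp(x) + exp(x))*exp(-2*x)

Explanation: The sign of the whole expression was flipped: the term (-x*exp(x) + exp(x))*exp(-2*x) was incorrectly written as -(-x*exp(x) + exp(x))*exp(-2*x)
The later steps are derived from this incorrect expression, so the error originates in Step 2.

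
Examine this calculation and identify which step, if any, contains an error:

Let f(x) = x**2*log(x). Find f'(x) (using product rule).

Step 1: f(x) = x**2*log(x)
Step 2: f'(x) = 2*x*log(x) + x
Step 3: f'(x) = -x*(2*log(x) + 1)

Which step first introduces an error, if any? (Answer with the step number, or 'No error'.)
Step 3

Step 3 is incorrect due to a sign flip.
The step shows: -x*(2*log(x) + 1)
The correct value should be: x*(2*log(x) + 1)

Explanation: The sign of the whole expression was flipped: the term x*(2*log(x) + 1) was incorrectly written as -x*(2*log(x) + 1)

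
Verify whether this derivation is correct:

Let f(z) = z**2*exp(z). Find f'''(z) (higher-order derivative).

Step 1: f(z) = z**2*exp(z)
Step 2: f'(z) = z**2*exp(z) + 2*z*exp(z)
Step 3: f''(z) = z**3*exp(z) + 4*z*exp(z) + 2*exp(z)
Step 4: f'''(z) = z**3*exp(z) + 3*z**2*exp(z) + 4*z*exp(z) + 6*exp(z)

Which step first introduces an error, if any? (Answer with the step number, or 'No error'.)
Step 3

Step 3 is incorrect due to a wrong exponent.
The step shows: z**3*exp(z) + 4*z*exp(z) + 2*exp(z)
The correct value should be: z**2*exp(z) + 4*z*exp(z) + 2*exp(z)

Explanation: The exponent 2 on z was incorrectly written as 3: the term z**2*exp(z) was incorrectly written as z**3*exp(z)
The later steps are derived from this incorrect expression, so the error originates in Step 3.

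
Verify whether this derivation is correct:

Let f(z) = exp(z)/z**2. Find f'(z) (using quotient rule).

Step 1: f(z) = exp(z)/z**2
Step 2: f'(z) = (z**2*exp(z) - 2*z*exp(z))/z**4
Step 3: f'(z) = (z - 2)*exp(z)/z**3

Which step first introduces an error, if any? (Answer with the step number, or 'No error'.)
No error

All steps in this derivation are correct.
The final answer f'(z) = (z - 2)*exp(z)/z**3 is valid.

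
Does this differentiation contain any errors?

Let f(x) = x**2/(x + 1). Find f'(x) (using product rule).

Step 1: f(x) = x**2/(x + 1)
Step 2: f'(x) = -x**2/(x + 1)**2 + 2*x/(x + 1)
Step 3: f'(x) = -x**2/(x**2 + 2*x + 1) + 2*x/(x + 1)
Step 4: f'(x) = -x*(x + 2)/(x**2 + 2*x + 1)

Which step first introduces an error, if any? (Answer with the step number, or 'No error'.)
Step 4

Step 4 is incorrect due to a sign flip.
The step shows: -x*(x + 2)/(x**2 + 2*x + 1)
The correct value should be: x*(x + 2)/(x**2 + 2*x + 1)

Explanation: The sign of the whole expression was flipped: the term x*(x + 2)/(x**2 + 2*x + 1) was incorrectly written as -x*(x + 2)/(x**2 + 2*x + 1)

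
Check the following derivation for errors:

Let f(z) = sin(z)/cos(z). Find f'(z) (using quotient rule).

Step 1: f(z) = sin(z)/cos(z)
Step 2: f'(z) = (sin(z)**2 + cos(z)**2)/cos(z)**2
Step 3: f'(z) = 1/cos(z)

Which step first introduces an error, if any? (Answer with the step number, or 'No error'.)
Step 3

Step 3 is incorrect due to a wrong exponent.
The step shows: 1/cos(z)
The correct value should be: cos(z)**(-2)

Explanation: The exponent -2 on cos(z) was incorrectly written as -1: the term cos(z)**(-2) was incorrectly written as 1/cos(z)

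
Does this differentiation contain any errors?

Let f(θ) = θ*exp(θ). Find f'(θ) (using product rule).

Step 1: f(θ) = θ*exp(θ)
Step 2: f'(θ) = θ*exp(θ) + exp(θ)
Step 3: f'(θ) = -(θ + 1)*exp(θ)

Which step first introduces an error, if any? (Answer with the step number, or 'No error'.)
Step 3

Step 3 is incorrect due to a sign flip.
The step shows: -(θ + 1)*exp(θ)
The correct value should be: (θ + 1)*exp(θ)

Explanation: The sign of the whole expression was flipped: the term (θ + 1)*exp(θ) was incorrectly written as -(θ + 1)*exp(θ)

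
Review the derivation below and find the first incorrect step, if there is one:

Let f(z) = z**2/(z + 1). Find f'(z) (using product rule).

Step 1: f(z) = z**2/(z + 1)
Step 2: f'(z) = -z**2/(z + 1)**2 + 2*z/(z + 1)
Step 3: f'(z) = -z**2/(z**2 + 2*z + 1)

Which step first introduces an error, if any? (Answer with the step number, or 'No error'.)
Step 3

Step 3 is incorrect due to a dropped term.
The step shows: -z**2/(z**2 + 2*z + 1)
The correct value should be: -z**2/(z**2 + 2*z + 1) + 2*z/(z + 1)

Explanation: A term was dropped: the term 2*z/(z + 1) was incorrectly omitted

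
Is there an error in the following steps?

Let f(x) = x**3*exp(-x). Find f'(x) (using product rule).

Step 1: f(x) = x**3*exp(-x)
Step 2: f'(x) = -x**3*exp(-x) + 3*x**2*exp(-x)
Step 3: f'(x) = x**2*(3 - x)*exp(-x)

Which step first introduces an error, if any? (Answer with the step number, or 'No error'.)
No error

All steps in this derivation are correct.
The final answer f'(x) = x**2*(3 - x)*exp(-x) is valid.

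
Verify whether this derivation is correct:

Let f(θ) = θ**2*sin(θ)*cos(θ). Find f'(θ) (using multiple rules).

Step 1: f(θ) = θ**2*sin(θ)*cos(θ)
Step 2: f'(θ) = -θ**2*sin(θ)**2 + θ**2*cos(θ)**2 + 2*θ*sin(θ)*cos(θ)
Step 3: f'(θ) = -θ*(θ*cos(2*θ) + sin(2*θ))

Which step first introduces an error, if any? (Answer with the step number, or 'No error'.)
Step 3

Step 3 is incorrect due to a sign flip.
The step shows: -θ*(θ*cos(2*θ) + sin(2*θ))
The correct value should be: θ*(θ*cos(2*θ) + sin(2*θ))

Explanation: The sign of the whole expression was flipped: the term θ*(θ*cos(2*θ) + sin(2*θ)) was incorrectly written as -θ*(θ*cos(2*θ) + sin(2*θ))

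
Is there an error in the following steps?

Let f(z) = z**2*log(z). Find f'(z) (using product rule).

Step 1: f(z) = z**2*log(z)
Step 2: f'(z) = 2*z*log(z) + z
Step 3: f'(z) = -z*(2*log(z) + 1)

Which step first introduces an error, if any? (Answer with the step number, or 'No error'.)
Step 3

Step 3 is incorrect due to a sign flip.
The step shows: -z*(2*log(z) + 1)
The correct value should be: z*(2*log(z) + 1)

Explanation: The sign of the whole expression was flipped: the term z*(2*log(z) + 1) was incorrectly written as -z*(2*log(z) + 1)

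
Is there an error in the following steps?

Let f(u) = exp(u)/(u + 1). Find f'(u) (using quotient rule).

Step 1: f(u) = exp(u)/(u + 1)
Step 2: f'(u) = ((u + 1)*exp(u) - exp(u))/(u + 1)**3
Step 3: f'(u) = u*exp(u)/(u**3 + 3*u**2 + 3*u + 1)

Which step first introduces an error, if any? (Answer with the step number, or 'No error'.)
Step 2

Step 2 is incorrect due to a wrong exponent.
The step shows: ((u + 1)*exp(u) - exp(u))/(u + 1)**3
The correct value should be: ((u + 1)*exp(u) - exp(u))/(u + 1)**2

Explanation: The exponent -2 on u + 1 was incorrectly written as -3: the term ((u + 1)*exp(u) - exp(u))/(u + 1)**2 was incorrectly written as ((u + 1)*exp(u) - exp(u))/(u + 1)**3
The later steps are derived from this incorrect expression, so the error originates in Step 2.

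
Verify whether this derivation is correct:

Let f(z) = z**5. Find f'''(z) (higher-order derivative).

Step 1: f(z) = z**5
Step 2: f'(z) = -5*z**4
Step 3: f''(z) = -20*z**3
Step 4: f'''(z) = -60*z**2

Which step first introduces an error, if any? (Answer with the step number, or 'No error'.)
Step 2

Step 2 is incorrect due to a sign flip.
The step shows: -5*z**4
The correct value should be: 5*z**4

Explanation: The sign of the whole expression was flipped: the term 5*z**4 was incorrectly written as -5*z**4
The later steps are derived from this incorrect expression, so the error originates in Step 2.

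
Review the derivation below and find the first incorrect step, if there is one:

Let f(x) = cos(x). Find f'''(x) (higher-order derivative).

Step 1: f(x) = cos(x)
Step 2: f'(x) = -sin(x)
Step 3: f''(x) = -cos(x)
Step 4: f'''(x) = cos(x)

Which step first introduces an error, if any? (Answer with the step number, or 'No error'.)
Step 4

Step 4 is incorrect due to a wrong trig function.
The step shows: cos(x)
The correct value should be: sin(x)

Explanation: sin(x) was incorrectly written as cos(x): the term sin(x) was incorrectly written as cos(x)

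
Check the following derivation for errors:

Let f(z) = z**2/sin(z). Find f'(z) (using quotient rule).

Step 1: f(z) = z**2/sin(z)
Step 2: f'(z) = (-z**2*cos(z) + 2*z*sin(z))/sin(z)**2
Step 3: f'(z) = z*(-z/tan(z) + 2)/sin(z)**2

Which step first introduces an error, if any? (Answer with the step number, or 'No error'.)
Step 3

Step 3 is incorrect due to a wrong exponent.
The step shows: z*(-z/tan(z) + 2)/sin(z)**2
The correct value should be: z*(-z/tan(z) + 2)/sin(z)

Explanation: The exponent -1 on sin(z) was incorrectly written as -2: the term z*(-z/tan(z) + 2)/sin(z) was incorrectly written as z*(-z/tan(z) + 2)/sin(z)**2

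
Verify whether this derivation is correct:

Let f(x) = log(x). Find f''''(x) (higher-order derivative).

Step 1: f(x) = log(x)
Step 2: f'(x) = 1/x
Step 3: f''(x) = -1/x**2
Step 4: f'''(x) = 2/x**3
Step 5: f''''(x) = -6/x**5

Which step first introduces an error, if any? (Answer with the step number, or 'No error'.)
Step 5

Step 5 is incorrect due to a wrong exponent.
The step shows: -6/x**5
The correct value should be: -6/x**4

Explanation: The exponent -4 on x was incorrectly written as -5: the term -6/x**4 was incorrectly written as -6/x**5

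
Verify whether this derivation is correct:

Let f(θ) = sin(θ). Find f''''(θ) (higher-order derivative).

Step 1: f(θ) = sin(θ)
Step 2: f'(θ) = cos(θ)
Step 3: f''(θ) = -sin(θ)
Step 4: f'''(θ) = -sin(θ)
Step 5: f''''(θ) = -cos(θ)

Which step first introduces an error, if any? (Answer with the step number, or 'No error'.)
Step 4

Step 4 is incorrect due to a wrong trig function.
The step shows: -sin(θ)
The correct value should be: -cos(θ)

Explanation: cos(θ) was incorrectly written as sin(θ): the term -cos(θ) was incorrectly written as -sin(θ)
The later steps are derived from this incorrect expression, so the error originates in Step 4.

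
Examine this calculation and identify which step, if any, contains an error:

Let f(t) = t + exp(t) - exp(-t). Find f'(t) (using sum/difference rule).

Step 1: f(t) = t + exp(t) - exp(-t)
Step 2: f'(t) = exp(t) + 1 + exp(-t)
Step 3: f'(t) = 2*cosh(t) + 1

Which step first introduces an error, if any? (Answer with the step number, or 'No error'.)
No error

All steps in this derivation are correct.
The final answer f'(t) = 2*cosh(t) + 1 is valid.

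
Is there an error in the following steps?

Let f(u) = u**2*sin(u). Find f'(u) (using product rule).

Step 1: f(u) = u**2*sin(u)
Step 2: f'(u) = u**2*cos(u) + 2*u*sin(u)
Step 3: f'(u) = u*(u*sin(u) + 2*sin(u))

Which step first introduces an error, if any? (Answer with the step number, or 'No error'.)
Step 3

Step 3 is incorrect due to a wrong trig function.
The step shows: u*(u*sin(u) + 2*sin(u))
The correct value should be: u*(u*cos(u) + 2*sin(u))

Explanation: cos(u) was incorrectly written as sin(u): the term u*(u*cos(u) + 2*sin(u)) was incorrectly written as u*(u*sin(u) + 2*sin(u))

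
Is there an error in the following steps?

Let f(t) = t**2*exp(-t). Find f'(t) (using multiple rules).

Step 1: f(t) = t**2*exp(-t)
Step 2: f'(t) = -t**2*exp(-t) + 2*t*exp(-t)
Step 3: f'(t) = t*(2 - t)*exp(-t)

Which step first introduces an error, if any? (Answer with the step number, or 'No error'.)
No error

All steps in this derivation are correct.
The final answer f'(t) = t*(2 - t)*exp(-t) is valid.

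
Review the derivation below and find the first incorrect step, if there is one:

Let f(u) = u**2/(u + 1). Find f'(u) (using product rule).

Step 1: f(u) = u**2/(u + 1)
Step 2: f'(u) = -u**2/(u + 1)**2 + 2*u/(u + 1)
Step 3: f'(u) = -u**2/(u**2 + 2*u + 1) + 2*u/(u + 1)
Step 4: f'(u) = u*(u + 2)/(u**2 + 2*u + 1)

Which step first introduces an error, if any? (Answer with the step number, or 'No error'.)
No error

All steps in this derivation are correct.
The final answer f'(u) = u*(u + 2)/(u**2 + 2*u + 1) is valid.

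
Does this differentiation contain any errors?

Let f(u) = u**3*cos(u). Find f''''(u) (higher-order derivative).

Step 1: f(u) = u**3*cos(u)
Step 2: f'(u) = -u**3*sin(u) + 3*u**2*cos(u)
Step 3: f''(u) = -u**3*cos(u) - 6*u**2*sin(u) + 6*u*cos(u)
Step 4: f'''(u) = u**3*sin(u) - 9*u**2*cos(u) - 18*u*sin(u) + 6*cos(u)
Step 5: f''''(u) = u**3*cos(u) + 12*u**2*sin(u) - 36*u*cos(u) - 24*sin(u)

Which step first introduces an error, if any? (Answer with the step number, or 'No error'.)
No error

All steps in this derivation are correct.
The final answer f''''(u) = u**3*cos(u) + 12*u**2*sin(u) - 36*u*cos(u) - 24*sin(u) is valid.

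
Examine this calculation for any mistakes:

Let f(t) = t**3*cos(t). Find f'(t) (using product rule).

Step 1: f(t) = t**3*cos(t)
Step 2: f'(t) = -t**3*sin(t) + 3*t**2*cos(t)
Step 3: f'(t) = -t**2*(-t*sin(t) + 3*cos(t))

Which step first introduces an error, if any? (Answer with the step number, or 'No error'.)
Step 3

Step 3 is incorrect due to a sign flip.
The step shows: -t**2*(-t*sin(t) + 3*cos(t))
The correct value should be: t**2*(-t*sin(t) + 3*cos(t))

Explanation: The sign of the whole expression was flipped: the term t**2*(-t*sin(t) + 3*cos(t)) was incorrectly written as -t**2*(-t*sin(t) + 3*cos(t))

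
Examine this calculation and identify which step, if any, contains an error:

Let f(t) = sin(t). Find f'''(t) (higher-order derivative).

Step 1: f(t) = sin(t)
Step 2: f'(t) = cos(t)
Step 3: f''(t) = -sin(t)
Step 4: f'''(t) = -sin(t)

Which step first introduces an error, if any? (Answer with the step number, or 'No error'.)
Step 4

Step 4 is incorrect due to a wrong trig function.
The step shows: -sin(t)
The correct value should be: -cos(t)

Explanation: cos(t) was incorrectly written as sin(t): the term -cos(t) was incorrectly written as -sin(t)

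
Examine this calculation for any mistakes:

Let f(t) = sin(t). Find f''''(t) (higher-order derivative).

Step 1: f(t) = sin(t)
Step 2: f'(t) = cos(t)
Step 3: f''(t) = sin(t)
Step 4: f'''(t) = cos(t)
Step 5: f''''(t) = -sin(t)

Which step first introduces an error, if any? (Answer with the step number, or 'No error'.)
Step 3

Step 3 is incorrect due to a sign flip.
The step shows: sin(t)
The correct value should be: -sin(t)

Explanation: The sign of the whole expression was flipped: the term -sin(t) was incorrectly written as sin(t)
The later steps are derived from this incorrect expression, so the error originates in Step 3.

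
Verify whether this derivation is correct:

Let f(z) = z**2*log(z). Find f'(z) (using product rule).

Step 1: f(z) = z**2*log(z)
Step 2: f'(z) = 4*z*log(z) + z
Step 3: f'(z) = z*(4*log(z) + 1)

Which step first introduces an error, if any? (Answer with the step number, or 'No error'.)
Step 2

Step 2 is incorrect due to a wrong coefficient.
The step shows: 4*z*log(z) + z
The correct value should be: 2*z*log(z) + z

Explanation: The coefficient 2 was incorrectly written as 4: the term 2*z*log(z) was incorrectly written as 4*z*log(z)
The later steps are derived from this incorrect expression, so the error originates in Step 2.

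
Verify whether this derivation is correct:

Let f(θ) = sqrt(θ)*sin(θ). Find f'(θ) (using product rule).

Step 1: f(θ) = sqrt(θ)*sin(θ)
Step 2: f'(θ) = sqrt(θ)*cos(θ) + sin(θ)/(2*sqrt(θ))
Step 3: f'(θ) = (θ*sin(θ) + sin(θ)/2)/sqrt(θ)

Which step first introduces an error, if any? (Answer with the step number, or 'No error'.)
Step 3

Step 3 is incorrect due to a wrong trig function.
The step shows: (θ*sin(θ) + sin(θ)/2)/sqrt(θ)
The correct value should be: (θ*cos(θ) + sin(θ)/2)/sqrt(θ)

Explanation: cos(θ) was incorrectly written as sin(θ): the term (θ*cos(θ) + sin(θ)/2)/sqrt(θ) was incorrectly written as (θ*sin(θ) + sin(θ)/2)/sqrt(θ)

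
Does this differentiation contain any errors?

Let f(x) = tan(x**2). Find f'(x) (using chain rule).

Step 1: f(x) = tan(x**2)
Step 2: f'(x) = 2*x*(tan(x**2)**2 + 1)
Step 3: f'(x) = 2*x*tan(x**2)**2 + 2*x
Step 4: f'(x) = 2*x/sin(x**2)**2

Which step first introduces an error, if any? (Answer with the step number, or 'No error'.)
Step 4

Step 4 is incorrect due to a wrong trig function.
The step shows: 2*x/sin(x**2)**2
The correct value should be: 2*x/cos(x**2)**2

Explanation: cos(x**2) was incorrectly written as sin(x**2): the term 2*x/cos(x**2)**2 was incorrectly written as 2*x/sin(x**2)**2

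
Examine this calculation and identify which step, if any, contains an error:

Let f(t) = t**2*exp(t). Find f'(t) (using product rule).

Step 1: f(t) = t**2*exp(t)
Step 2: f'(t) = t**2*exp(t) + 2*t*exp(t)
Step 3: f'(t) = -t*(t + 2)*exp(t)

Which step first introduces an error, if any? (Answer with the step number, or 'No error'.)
Step 3

Step 3 is incorrect due to a sign flip.
The step shows: -t*(t + 2)*exp(t)
The correct value should be: t*(t + 2)*exp(t)

Explanation: The sign of the whole expression was flipped: the term t*(t + 2)*exp(t) was incorrectly written as -t*(t + 2)*exp(t)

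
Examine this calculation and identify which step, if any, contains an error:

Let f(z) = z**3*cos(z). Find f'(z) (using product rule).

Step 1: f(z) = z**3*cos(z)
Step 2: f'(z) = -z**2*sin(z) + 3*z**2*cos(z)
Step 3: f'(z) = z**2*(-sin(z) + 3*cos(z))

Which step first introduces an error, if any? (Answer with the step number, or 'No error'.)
Step 2

Step 2 is incorrect due to a wrong exponent.
The step shows: -z**2*sin(z) + 3*z**2*cos(z)
The correct value should be: -z**3*sin(z) + 3*z**2*cos(z)

Explanation: The exponent 3 on z was incorrectly written as 2: the term -z**3*sin(z) was incorrectly written as -z**2*sin(z)
The later steps are derived from this incorrect expression, so the error originates in Step 2.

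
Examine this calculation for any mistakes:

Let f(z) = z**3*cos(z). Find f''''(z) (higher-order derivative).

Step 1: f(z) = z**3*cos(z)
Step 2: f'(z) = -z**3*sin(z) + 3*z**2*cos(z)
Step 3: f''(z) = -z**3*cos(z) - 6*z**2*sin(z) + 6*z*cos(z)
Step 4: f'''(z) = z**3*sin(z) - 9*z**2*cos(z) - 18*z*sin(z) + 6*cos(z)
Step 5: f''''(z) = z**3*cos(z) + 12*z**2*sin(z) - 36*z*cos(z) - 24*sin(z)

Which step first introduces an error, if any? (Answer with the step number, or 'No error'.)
No error

All steps in this derivation are correct.
The final answer f''''(z) = z**3*cos(z) + 12*z**2*sin(z) - 36*z*cos(z) - 24*sin(z) is valid.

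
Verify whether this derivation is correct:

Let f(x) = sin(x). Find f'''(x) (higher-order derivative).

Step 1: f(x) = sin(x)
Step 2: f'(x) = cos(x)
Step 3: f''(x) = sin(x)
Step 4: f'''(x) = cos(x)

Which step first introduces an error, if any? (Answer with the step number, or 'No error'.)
Step 3

Step 3 is incorrect due to a sign flip.
The step shows: sin(x)
The correct value should be: -sin(x)

Explanation: The sign of the whole expression was flipped: the term -sin(x) was incorrectly written as sin(x)
The later steps are derived from this incorrect expression, so the error originates in Step 3.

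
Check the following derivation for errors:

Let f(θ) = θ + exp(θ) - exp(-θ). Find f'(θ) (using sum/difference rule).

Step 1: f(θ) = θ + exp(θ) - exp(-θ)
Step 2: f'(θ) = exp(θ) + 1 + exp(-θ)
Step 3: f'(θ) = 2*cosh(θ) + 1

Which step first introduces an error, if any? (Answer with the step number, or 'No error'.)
No error

All steps in this derivation are correct.
The final answer f'(θ) = 2*cosh(θ) + 1 is valid.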